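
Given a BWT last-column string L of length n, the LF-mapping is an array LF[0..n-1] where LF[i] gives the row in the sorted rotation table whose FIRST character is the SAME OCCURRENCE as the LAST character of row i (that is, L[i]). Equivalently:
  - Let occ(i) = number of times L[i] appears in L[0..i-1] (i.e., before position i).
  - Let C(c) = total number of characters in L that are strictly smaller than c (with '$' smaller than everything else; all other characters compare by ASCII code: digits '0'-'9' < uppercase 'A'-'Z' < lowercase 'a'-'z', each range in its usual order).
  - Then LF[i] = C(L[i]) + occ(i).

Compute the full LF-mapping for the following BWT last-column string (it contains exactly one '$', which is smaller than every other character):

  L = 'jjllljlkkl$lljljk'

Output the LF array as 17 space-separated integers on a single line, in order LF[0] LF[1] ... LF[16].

Answer: 1 2 9 10 11 3 12 6 7 13 0 14 15 4 16 5 8

Derivation:
Char counts: '$':1, 'j':5, 'k':3, 'l':8
C (first-col start): C('$')=0, C('j')=1, C('k')=6, C('l')=9
L[0]='j': occ=0, LF[0]=C('j')+0=1+0=1
L[1]='j': occ=1, LF[1]=C('j')+1=1+1=2
L[2]='l': occ=0, LF[2]=C('l')+0=9+0=9
L[3]='l': occ=1, LF[3]=C('l')+1=9+1=10
L[4]='l': occ=2, LF[4]=C('l')+2=9+2=11
L[5]='j': occ=2, LF[5]=C('j')+2=1+2=3
L[6]='l': occ=3, LF[6]=C('l')+3=9+3=12
L[7]='k': occ=0, LF[7]=C('k')+0=6+0=6
L[8]='k': occ=1, LF[8]=C('k')+1=6+1=7
L[9]='l': occ=4, LF[9]=C('l')+4=9+4=13
L[10]='$': occ=0, LF[10]=C('$')+0=0+0=0
L[11]='l': occ=5, LF[11]=C('l')+5=9+5=14
L[12]='l': occ=6, LF[12]=C('l')+6=9+6=15
L[13]='j': occ=3, LF[13]=C('j')+3=1+3=4
L[14]='l': occ=7, LF[14]=C('l')+7=9+7=16
L[15]='j': occ=4, LF[15]=C('j')+4=1+4=5
L[16]='k': occ=2, LF[16]=C('k')+2=6+2=8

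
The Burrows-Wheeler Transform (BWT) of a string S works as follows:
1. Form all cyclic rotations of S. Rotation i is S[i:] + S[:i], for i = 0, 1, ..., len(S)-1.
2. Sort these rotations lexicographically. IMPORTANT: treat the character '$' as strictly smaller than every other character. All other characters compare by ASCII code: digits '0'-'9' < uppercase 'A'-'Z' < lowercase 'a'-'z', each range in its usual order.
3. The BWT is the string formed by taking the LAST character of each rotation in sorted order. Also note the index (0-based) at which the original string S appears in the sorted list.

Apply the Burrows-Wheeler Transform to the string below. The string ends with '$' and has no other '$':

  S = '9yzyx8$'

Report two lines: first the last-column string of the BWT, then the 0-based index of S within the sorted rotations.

All 7 rotations (rotation i = S[i:]+S[:i]):
  rot[0] = 9yzyx8$
  rot[1] = yzyx8$9
  rot[2] = zyx8$9y
  rot[3] = yx8$9yz
  rot[4] = x8$9yzy
  rot[5] = 8$9yzyx
  rot[6] = $9yzyx8
Sorted (with $ < everything):
  sorted[0] = $9yzyx8  (last char: '8')
  sorted[1] = 8$9yzyx  (last char: 'x')
  sorted[2] = 9yzyx8$  (last char: '$')
  sorted[3] = x8$9yzy  (last char: 'y')
  sorted[4] = yx8$9yz  (last char: 'z')
  sorted[5] = yzyx8$9  (last char: '9')
  sorted[6] = zyx8$9y  (last char: 'y')
Last column: 8x$yz9y
Original string S is at sorted index 2

Answer: 8x$yz9y
2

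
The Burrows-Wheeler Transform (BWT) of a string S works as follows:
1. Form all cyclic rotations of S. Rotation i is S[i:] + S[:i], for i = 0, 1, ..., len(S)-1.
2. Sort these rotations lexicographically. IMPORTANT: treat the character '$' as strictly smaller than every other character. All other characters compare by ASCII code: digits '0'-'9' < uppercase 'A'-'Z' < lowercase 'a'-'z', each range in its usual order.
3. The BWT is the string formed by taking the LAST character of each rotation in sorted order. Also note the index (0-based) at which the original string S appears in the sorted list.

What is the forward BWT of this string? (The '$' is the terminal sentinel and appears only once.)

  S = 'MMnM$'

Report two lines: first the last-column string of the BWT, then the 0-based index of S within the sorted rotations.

Answer: Mn$MM
2

Derivation:
All 5 rotations (rotation i = S[i:]+S[:i]):
  rot[0] = MMnM$
  rot[1] = MnM$M
  rot[2] = nM$MM
  rot[3] = M$MMn
  rot[4] = $MMnM
Sorted (with $ < everything):
  sorted[0] = $MMnM  (last char: 'M')
  sorted[1] = M$MMn  (last char: 'n')
  sorted[2] = MMnM$  (last char: '$')
  sorted[3] = MnM$M  (last char: 'M')
  sorted[4] = nM$MM  (last char: 'M')
Last column: Mn$MM
Original string S is at sorted index 2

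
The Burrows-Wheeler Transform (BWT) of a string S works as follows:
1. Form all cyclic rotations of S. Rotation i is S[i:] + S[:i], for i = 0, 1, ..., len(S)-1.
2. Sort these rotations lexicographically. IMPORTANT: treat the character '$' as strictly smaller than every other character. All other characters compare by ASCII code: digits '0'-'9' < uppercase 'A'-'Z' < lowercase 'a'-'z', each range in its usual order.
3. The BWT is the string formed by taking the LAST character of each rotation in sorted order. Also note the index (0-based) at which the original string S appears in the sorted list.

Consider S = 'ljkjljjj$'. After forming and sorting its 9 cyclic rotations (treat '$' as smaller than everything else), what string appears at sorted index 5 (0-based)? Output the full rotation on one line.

All 9 rotations (rotation i = S[i:]+S[:i]):
  rot[0] = ljkjljjj$
  rot[1] = jkjljjj$l
  rot[2] = kjljjj$lj
  rot[3] = jljjj$ljk
  rot[4] = ljjj$ljkj
  rot[5] = jjj$ljkjl
  rot[6] = jj$ljkjlj
  rot[7] = j$ljkjljj
  rot[8] = $ljkjljjj
Sorted (with $ < everything):
  sorted[0] = $ljkjljjj
  sorted[1] = j$ljkjljj
  sorted[2] = jj$ljkjlj
  sorted[3] = jjj$ljkjl
  sorted[4] = jkjljjj$l
  sorted[5] = jljjj$ljk
  sorted[6] = kjljjj$lj
  sorted[7] = ljjj$ljkj
  sorted[8] = ljkjljjj$
sorted[5] = jljjj$ljk

Answer: jljjj$ljk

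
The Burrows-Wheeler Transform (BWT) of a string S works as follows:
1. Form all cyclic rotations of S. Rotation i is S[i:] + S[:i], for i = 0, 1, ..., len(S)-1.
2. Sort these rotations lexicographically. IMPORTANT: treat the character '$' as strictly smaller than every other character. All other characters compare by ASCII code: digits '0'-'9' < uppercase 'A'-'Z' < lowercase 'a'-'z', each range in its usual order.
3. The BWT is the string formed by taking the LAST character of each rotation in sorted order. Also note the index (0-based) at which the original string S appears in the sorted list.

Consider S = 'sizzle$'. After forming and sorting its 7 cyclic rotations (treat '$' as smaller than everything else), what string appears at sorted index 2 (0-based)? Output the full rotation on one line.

All 7 rotations (rotation i = S[i:]+S[:i]):
  rot[0] = sizzle$
  rot[1] = izzle$s
  rot[2] = zzle$si
  rot[3] = zle$siz
  rot[4] = le$sizz
  rot[5] = e$sizzl
  rot[6] = $sizzle
Sorted (with $ < everything):
  sorted[0] = $sizzle
  sorted[1] = e$sizzl
  sorted[2] = izzle$s
  sorted[3] = le$sizz
  sorted[4] = sizzle$
  sorted[5] = zle$siz
  sorted[6] = zzle$si
sorted[2] = izzle$s

Answer: izzle$s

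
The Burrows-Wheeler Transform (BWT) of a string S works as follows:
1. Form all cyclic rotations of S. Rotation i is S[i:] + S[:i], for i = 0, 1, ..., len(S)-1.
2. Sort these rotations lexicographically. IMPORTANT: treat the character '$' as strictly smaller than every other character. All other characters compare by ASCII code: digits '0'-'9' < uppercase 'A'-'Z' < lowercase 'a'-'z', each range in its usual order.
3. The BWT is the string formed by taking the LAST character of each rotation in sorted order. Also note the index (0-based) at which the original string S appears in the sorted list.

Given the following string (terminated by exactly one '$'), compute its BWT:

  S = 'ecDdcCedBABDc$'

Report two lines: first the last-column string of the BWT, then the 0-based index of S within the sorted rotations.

All 14 rotations (rotation i = S[i:]+S[:i]):
  rot[0] = ecDdcCedBABDc$
  rot[1] = cDdcCedBABDc$e
  rot[2] = DdcCedBABDc$ec
  rot[3] = dcCedBABDc$ecD
  rot[4] = cCedBABDc$ecDd
  rot[5] = CedBABDc$ecDdc
  rot[6] = edBABDc$ecDdcC
  rot[7] = dBABDc$ecDdcCe
  rot[8] = BABDc$ecDdcCed
  rot[9] = ABDc$ecDdcCedB
  rot[10] = BDc$ecDdcCedBA
  rot[11] = Dc$ecDdcCedBAB
  rot[12] = c$ecDdcCedBABD
  rot[13] = $ecDdcCedBABDc
Sorted (with $ < everything):
  sorted[0] = $ecDdcCedBABDc  (last char: 'c')
  sorted[1] = ABDc$ecDdcCedB  (last char: 'B')
  sorted[2] = BABDc$ecDdcCed  (last char: 'd')
  sorted[3] = BDc$ecDdcCedBA  (last char: 'A')
  sorted[4] = CedBABDc$ecDdc  (last char: 'c')
  sorted[5] = Dc$ecDdcCedBAB  (last char: 'B')
  sorted[6] = DdcCedBABDc$ec  (last char: 'c')
  sorted[7] = c$ecDdcCedBABD  (last char: 'D')
  sorted[8] = cCedBABDc$ecDd  (last char: 'd')
  sorted[9] = cDdcCedBABDc$e  (last char: 'e')
  sorted[10] = dBABDc$ecDdcCe  (last char: 'e')
  sorted[11] = dcCedBABDc$ecD  (last char: 'D')
  sorted[12] = ecDdcCedBABDc$  (last char: '$')
  sorted[13] = edBABDc$ecDdcC  (last char: 'C')
Last column: cBdAcBcDdeeD$C
Original string S is at sorted index 12

Answer: cBdAcBcDdeeD$C
12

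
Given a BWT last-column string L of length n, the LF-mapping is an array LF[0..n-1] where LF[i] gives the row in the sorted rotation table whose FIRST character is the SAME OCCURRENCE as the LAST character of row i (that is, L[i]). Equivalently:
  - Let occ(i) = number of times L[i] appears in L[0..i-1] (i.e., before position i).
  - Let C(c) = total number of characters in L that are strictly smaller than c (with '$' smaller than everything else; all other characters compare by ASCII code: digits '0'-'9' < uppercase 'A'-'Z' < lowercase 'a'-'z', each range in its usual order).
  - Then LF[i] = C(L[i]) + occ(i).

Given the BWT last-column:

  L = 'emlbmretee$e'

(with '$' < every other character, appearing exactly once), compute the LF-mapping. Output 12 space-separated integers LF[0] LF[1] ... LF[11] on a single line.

Answer: 2 8 7 1 9 10 3 11 4 5 0 6

Derivation:
Char counts: '$':1, 'b':1, 'e':5, 'l':1, 'm':2, 'r':1, 't':1
C (first-col start): C('$')=0, C('b')=1, C('e')=2, C('l')=7, C('m')=8, C('r')=10, C('t')=11
L[0]='e': occ=0, LF[0]=C('e')+0=2+0=2
L[1]='m': occ=0, LF[1]=C('m')+0=8+0=8
L[2]='l': occ=0, LF[2]=C('l')+0=7+0=7
L[3]='b': occ=0, LF[3]=C('b')+0=1+0=1
L[4]='m': occ=1, LF[4]=C('m')+1=8+1=9
L[5]='r': occ=0, LF[5]=C('r')+0=10+0=10
L[6]='e': occ=1, LF[6]=C('e')+1=2+1=3
L[7]='t': occ=0, LF[7]=C('t')+0=11+0=11
L[8]='e': occ=2, LF[8]=C('e')+2=2+2=4
L[9]='e': occ=3, LF[9]=C('e')+3=2+3=5
L[10]='$': occ=0, LF[10]=C('$')+0=0+0=0
L[11]='e': occ=4, LF[11]=C('e')+4=2+4=6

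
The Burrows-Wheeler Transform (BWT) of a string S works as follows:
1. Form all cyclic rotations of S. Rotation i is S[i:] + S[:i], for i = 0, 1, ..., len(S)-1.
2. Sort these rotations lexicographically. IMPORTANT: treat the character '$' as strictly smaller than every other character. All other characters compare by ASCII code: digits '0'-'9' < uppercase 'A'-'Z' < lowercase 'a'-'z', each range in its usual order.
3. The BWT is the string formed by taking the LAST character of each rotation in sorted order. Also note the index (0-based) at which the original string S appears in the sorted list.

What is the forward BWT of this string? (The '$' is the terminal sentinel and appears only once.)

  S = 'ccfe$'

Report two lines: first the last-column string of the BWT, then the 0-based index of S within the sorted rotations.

All 5 rotations (rotation i = S[i:]+S[:i]):
  rot[0] = ccfe$
  rot[1] = cfe$c
  rot[2] = fe$cc
  rot[3] = e$ccf
  rot[4] = $ccfe
Sorted (with $ < everything):
  sorted[0] = $ccfe  (last char: 'e')
  sorted[1] = ccfe$  (last char: '$')
  sorted[2] = cfe$c  (last char: 'c')
  sorted[3] = e$ccf  (last char: 'f')
  sorted[4] = fe$cc  (last char: 'c')
Last column: e$cfc
Original string S is at sorted index 1

Answer: e$cfc
1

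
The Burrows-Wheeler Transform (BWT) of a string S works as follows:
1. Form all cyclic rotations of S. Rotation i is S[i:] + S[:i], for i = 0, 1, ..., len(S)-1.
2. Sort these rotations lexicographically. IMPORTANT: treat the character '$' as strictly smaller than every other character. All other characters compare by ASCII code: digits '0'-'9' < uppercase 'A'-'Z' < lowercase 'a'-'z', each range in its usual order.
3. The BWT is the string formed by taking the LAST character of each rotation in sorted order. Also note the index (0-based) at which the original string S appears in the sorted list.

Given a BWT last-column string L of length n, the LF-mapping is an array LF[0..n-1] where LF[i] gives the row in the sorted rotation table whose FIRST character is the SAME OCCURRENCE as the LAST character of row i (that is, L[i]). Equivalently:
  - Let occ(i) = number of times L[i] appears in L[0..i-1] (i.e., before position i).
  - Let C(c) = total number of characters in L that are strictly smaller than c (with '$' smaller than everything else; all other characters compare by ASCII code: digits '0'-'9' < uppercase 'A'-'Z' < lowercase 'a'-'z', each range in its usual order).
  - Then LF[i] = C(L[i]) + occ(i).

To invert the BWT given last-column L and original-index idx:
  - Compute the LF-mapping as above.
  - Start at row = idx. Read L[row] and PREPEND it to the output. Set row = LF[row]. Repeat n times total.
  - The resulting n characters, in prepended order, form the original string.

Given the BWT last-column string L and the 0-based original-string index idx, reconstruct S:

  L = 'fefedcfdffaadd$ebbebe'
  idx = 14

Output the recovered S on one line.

Answer: efcbfddbfaeadeefdebf$

Derivation:
LF mapping: 16 11 17 12 7 6 18 8 19 20 1 2 9 10 0 13 3 4 14 5 15
Walk LF starting at row 14, prepending L[row]:
  step 1: row=14, L[14]='$', prepend. Next row=LF[14]=0
  step 2: row=0, L[0]='f', prepend. Next row=LF[0]=16
  step 3: row=16, L[16]='b', prepend. Next row=LF[16]=3
  step 4: row=3, L[3]='e', prepend. Next row=LF[3]=12
  step 5: row=12, L[12]='d', prepend. Next row=LF[12]=9
  step 6: row=9, L[9]='f', prepend. Next row=LF[9]=20
  step 7: row=20, L[20]='e', prepend. Next row=LF[20]=15
  step 8: row=15, L[15]='e', prepend. Next row=LF[15]=13
  step 9: row=13, L[13]='d', prepend. Next row=LF[13]=10
  step 10: row=10, L[10]='a', prepend. Next row=LF[10]=1
  step 11: row=1, L[1]='e', prepend. Next row=LF[1]=11
  step 12: row=11, L[11]='a', prepend. Next row=LF[11]=2
  step 13: row=2, L[2]='f', prepend. Next row=LF[2]=17
  step 14: row=17, L[17]='b', prepend. Next row=LF[17]=4
  step 15: row=4, L[4]='d', prepend. Next row=LF[4]=7
  step 16: row=7, L[7]='d', prepend. Next row=LF[7]=8
  step 17: row=8, L[8]='f', prepend. Next row=LF[8]=19
  step 18: row=19, L[19]='b', prepend. Next row=LF[19]=5
  step 19: row=5, L[5]='c', prepend. Next row=LF[5]=6
  step 20: row=6, L[6]='f', prepend. Next row=LF[6]=18
  step 21: row=18, L[18]='e', prepend. Next row=LF[18]=14
Reversed output: efcbfddbfaeadeefdebf$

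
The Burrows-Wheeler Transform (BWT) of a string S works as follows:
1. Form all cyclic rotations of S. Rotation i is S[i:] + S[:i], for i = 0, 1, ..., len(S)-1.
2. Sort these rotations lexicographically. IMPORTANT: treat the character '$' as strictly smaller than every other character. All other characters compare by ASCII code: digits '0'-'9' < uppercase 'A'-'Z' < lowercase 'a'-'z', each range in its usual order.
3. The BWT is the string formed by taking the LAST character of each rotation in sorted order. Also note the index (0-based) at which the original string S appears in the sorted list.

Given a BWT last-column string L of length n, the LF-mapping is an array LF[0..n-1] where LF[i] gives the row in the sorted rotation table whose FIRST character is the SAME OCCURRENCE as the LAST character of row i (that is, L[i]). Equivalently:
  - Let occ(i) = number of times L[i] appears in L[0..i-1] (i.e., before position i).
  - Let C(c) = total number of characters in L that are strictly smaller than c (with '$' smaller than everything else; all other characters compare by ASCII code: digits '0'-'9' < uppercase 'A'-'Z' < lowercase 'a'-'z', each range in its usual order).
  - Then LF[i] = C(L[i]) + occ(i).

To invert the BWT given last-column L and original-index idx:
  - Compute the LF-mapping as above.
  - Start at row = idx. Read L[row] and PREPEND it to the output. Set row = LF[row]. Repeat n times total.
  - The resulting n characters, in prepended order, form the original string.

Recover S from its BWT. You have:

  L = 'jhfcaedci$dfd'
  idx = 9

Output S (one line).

LF mapping: 12 10 8 2 1 7 4 3 11 0 5 9 6
Walk LF starting at row 9, prepending L[row]:
  step 1: row=9, L[9]='$', prepend. Next row=LF[9]=0
  step 2: row=0, L[0]='j', prepend. Next row=LF[0]=12
  step 3: row=12, L[12]='d', prepend. Next row=LF[12]=6
  step 4: row=6, L[6]='d', prepend. Next row=LF[6]=4
  step 5: row=4, L[4]='a', prepend. Next row=LF[4]=1
  step 6: row=1, L[1]='h', prepend. Next row=LF[1]=10
  step 7: row=10, L[10]='d', prepend. Next row=LF[10]=5
  step 8: row=5, L[5]='e', prepend. Next row=LF[5]=7
  step 9: row=7, L[7]='c', prepend. Next row=LF[7]=3
  step 10: row=3, L[3]='c', prepend. Next row=LF[3]=2
  step 11: row=2, L[2]='f', prepend. Next row=LF[2]=8
  step 12: row=8, L[8]='i', prepend. Next row=LF[8]=11
  step 13: row=11, L[11]='f', prepend. Next row=LF[11]=9
Reversed output: fifccedhaddj$

Answer: fifccedhaddj$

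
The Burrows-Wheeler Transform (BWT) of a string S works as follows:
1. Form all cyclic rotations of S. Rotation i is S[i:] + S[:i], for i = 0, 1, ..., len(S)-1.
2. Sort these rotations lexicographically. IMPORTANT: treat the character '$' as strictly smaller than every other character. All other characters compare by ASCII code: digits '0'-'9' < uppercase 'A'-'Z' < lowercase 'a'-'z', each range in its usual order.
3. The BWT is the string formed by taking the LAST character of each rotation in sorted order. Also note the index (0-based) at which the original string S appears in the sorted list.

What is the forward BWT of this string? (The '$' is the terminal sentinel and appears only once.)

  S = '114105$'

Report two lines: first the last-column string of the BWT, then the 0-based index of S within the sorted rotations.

Answer: 514$110
3

Derivation:
All 7 rotations (rotation i = S[i:]+S[:i]):
  rot[0] = 114105$
  rot[1] = 14105$1
  rot[2] = 4105$11
  rot[3] = 105$114
  rot[4] = 05$1141
  rot[5] = 5$11410
  rot[6] = $114105
Sorted (with $ < everything):
  sorted[0] = $114105  (last char: '5')
  sorted[1] = 05$1141  (last char: '1')
  sorted[2] = 105$114  (last char: '4')
  sorted[3] = 114105$  (last char: '$')
  sorted[4] = 14105$1  (last char: '1')
  sorted[5] = 4105$11  (last char: '1')
  sorted[6] = 5$11410  (last char: '0')
Last column: 514$110
Original string S is at sorted index 3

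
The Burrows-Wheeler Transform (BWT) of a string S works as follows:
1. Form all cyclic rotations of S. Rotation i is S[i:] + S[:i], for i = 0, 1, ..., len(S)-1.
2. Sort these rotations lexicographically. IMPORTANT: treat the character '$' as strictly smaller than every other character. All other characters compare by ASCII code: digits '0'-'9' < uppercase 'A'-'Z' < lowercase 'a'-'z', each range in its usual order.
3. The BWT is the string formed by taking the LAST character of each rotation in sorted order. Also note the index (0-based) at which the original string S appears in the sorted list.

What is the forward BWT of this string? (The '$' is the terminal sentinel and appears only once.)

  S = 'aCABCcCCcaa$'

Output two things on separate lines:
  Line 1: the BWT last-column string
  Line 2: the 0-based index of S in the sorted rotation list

Answer: aCAacBCa$cCC
8

Derivation:
All 12 rotations (rotation i = S[i:]+S[:i]):
  rot[0] = aCABCcCCcaa$
  rot[1] = CABCcCCcaa$a
  rot[2] = ABCcCCcaa$aC
  rot[3] = BCcCCcaa$aCA
  rot[4] = CcCCcaa$aCAB
  rot[5] = cCCcaa$aCABC
  rot[6] = CCcaa$aCABCc
  rot[7] = Ccaa$aCABCcC
  rot[8] = caa$aCABCcCC
  rot[9] = aa$aCABCcCCc
  rot[10] = a$aCABCcCCca
  rot[11] = $aCABCcCCcaa
Sorted (with $ < everything):
  sorted[0] = $aCABCcCCcaa  (last char: 'a')
  sorted[1] = ABCcCCcaa$aC  (last char: 'C')
  sorted[2] = BCcCCcaa$aCA  (last char: 'A')
  sorted[3] = CABCcCCcaa$a  (last char: 'a')
  sorted[4] = CCcaa$aCABCc  (last char: 'c')
  sorted[5] = CcCCcaa$aCAB  (last char: 'B')
  sorted[6] = Ccaa$aCABCcC  (last char: 'C')
  sorted[7] = a$aCABCcCCca  (last char: 'a')
  sorted[8] = aCABCcCCcaa$  (last char: '$')
  sorted[9] = aa$aCABCcCCc  (last char: 'c')
  sorted[10] = cCCcaa$aCABC  (last char: 'C')
  sorted[11] = caa$aCABCcCC  (last char: 'C')
Last column: aCAacBCa$cCC
Original string S is at sorted index 8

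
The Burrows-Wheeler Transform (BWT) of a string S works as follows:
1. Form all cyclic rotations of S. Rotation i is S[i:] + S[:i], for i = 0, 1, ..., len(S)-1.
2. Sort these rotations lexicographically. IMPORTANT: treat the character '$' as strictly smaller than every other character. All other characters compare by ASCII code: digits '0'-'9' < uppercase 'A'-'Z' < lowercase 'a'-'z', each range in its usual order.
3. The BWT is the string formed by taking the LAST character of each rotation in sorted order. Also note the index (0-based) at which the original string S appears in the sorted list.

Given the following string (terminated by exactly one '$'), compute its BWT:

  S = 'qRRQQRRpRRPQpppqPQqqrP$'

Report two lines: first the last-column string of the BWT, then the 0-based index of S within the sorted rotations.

All 23 rotations (rotation i = S[i:]+S[:i]):
  rot[0] = qRRQQRRpRRPQpppqPQqqrP$
  rot[1] = RRQQRRpRRPQpppqPQqqrP$q
  rot[2] = RQQRRpRRPQpppqPQqqrP$qR
  rot[3] = QQRRpRRPQpppqPQqqrP$qRR
  rot[4] = QRRpRRPQpppqPQqqrP$qRRQ
  rot[5] = RRpRRPQpppqPQqqrP$qRRQQ
  rot[6] = RpRRPQpppqPQqqrP$qRRQQR
  rot[7] = pRRPQpppqPQqqrP$qRRQQRR
  rot[8] = RRPQpppqPQqqrP$qRRQQRRp
  rot[9] = RPQpppqPQqqrP$qRRQQRRpR
  rot[10] = PQpppqPQqqrP$qRRQQRRpRR
  rot[11] = QpppqPQqqrP$qRRQQRRpRRP
  rot[12] = pppqPQqqrP$qRRQQRRpRRPQ
  rot[13] = ppqPQqqrP$qRRQQRRpRRPQp
  rot[14] = pqPQqqrP$qRRQQRRpRRPQpp
  rot[15] = qPQqqrP$qRRQQRRpRRPQppp
  rot[16] = PQqqrP$qRRQQRRpRRPQpppq
  rot[17] = QqqrP$qRRQQRRpRRPQpppqP
  rot[18] = qqrP$qRRQQRRpRRPQpppqPQ
  rot[19] = qrP$qRRQQRRpRRPQpppqPQq
  rot[20] = rP$qRRQQRRpRRPQpppqPQqq
  rot[21] = P$qRRQQRRpRRPQpppqPQqqr
  rot[22] = $qRRQQRRpRRPQpppqPQqqrP
Sorted (with $ < everything):
  sorted[0] = $qRRQQRRpRRPQpppqPQqqrP  (last char: 'P')
  sorted[1] = P$qRRQQRRpRRPQpppqPQqqr  (last char: 'r')
  sorted[2] = PQpppqPQqqrP$qRRQQRRpRR  (last char: 'R')
  sorted[3] = PQqqrP$qRRQQRRpRRPQpppq  (last char: 'q')
  sorted[4] = QQRRpRRPQpppqPQqqrP$qRR  (last char: 'R')
  sorted[5] = QRRpRRPQpppqPQqqrP$qRRQ  (last char: 'Q')
  sorted[6] = QpppqPQqqrP$qRRQQRRpRRP  (last char: 'P')
  sorted[7] = QqqrP$qRRQQRRpRRPQpppqP  (last char: 'P')
  sorted[8] = RPQpppqPQqqrP$qRRQQRRpR  (last char: 'R')
  sorted[9] = RQQRRpRRPQpppqPQqqrP$qR  (last char: 'R')
  sorted[10] = RRPQpppqPQqqrP$qRRQQRRp  (last char: 'p')
  sorted[11] = RRQQRRpRRPQpppqPQqqrP$q  (last char: 'q')
  sorted[12] = RRpRRPQpppqPQqqrP$qRRQQ  (last char: 'Q')
  sorted[13] = RpRRPQpppqPQqqrP$qRRQQR  (last char: 'R')
  sorted[14] = pRRPQpppqPQqqrP$qRRQQRR  (last char: 'R')
  sorted[15] = pppqPQqqrP$qRRQQRRpRRPQ  (last char: 'Q')
  sorted[16] = ppqPQqqrP$qRRQQRRpRRPQp  (last char: 'p')
  sorted[17] = pqPQqqrP$qRRQQRRpRRPQpp  (last char: 'p')
  sorted[18] = qPQqqrP$qRRQQRRpRRPQppp  (last char: 'p')
  sorted[19] = qRRQQRRpRRPQpppqPQqqrP$  (last char: '$')
  sorted[20] = qqrP$qRRQQRRpRRPQpppqPQ  (last char: 'Q')
  sorted[21] = qrP$qRRQQRRpRRPQpppqPQq  (last char: 'q')
  sorted[22] = rP$qRRQQRRpRRPQpppqPQqq  (last char: 'q')
Last column: PrRqRQPPRRpqQRRQppp$Qqq
Original string S is at sorted index 19

Answer: PrRqRQPPRRpqQRRQppp$Qqq
19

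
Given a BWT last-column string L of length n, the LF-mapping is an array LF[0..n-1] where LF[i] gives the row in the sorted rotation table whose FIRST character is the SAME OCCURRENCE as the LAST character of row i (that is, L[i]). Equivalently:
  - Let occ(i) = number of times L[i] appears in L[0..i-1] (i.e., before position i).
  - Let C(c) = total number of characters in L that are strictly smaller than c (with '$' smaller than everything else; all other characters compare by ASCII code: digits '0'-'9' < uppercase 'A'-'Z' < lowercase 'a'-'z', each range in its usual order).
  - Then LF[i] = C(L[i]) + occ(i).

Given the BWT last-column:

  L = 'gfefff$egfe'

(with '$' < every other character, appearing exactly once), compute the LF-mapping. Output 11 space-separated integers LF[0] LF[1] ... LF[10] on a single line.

Answer: 9 4 1 5 6 7 0 2 10 8 3

Derivation:
Char counts: '$':1, 'e':3, 'f':5, 'g':2
C (first-col start): C('$')=0, C('e')=1, C('f')=4, C('g')=9
L[0]='g': occ=0, LF[0]=C('g')+0=9+0=9
L[1]='f': occ=0, LF[1]=C('f')+0=4+0=4
L[2]='e': occ=0, LF[2]=C('e')+0=1+0=1
L[3]='f': occ=1, LF[3]=C('f')+1=4+1=5
L[4]='f': occ=2, LF[4]=C('f')+2=4+2=6
L[5]='f': occ=3, LF[5]=C('f')+3=4+3=7
L[6]='$': occ=0, LF[6]=C('$')+0=0+0=0
L[7]='e': occ=1, LF[7]=C('e')+1=1+1=2
L[8]='g': occ=1, LF[8]=C('g')+1=9+1=10
L[9]='f': occ=4, LF[9]=C('f')+4=4+4=8
L[10]='e': occ=2, LF[10]=C('e')+2=1+2=3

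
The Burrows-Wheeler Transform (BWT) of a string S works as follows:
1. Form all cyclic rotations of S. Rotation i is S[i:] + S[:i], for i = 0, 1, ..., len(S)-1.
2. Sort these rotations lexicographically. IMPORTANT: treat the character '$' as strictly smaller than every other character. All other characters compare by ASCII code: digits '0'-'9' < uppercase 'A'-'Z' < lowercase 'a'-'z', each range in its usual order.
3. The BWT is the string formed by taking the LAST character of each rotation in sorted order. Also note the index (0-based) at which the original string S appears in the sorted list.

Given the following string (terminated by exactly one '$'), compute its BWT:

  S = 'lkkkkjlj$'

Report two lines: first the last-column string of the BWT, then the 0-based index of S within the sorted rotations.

All 9 rotations (rotation i = S[i:]+S[:i]):
  rot[0] = lkkkkjlj$
  rot[1] = kkkkjlj$l
  rot[2] = kkkjlj$lk
  rot[3] = kkjlj$lkk
  rot[4] = kjlj$lkkk
  rot[5] = jlj$lkkkk
  rot[6] = lj$lkkkkj
  rot[7] = j$lkkkkjl
  rot[8] = $lkkkkjlj
Sorted (with $ < everything):
  sorted[0] = $lkkkkjlj  (last char: 'j')
  sorted[1] = j$lkkkkjl  (last char: 'l')
  sorted[2] = jlj$lkkkk  (last char: 'k')
  sorted[3] = kjlj$lkkk  (last char: 'k')
  sorted[4] = kkjlj$lkk  (last char: 'k')
  sorted[5] = kkkjlj$lk  (last char: 'k')
  sorted[6] = kkkkjlj$l  (last char: 'l')
  sorted[7] = lj$lkkkkj  (last char: 'j')
  sorted[8] = lkkkkjlj$  (last char: '$')
Last column: jlkkkklj$
Original string S is at sorted index 8

Answer: jlkkkklj$
8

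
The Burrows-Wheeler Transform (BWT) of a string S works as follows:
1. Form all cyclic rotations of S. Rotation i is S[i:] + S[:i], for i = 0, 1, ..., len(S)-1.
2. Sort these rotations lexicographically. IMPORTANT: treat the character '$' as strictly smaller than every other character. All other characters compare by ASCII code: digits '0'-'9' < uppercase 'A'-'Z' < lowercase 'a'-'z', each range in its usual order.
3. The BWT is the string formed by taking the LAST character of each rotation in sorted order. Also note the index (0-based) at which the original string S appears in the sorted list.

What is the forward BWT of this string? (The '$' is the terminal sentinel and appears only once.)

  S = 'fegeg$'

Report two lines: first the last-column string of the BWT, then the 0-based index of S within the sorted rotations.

All 6 rotations (rotation i = S[i:]+S[:i]):
  rot[0] = fegeg$
  rot[1] = egeg$f
  rot[2] = geg$fe
  rot[3] = eg$feg
  rot[4] = g$fege
  rot[5] = $fegeg
Sorted (with $ < everything):
  sorted[0] = $fegeg  (last char: 'g')
  sorted[1] = eg$feg  (last char: 'g')
  sorted[2] = egeg$f  (last char: 'f')
  sorted[3] = fegeg$  (last char: '$')
  sorted[4] = g$fege  (last char: 'e')
  sorted[5] = geg$fe  (last char: 'e')
Last column: ggf$ee
Original string S is at sorted index 3

Answer: ggf$ee
3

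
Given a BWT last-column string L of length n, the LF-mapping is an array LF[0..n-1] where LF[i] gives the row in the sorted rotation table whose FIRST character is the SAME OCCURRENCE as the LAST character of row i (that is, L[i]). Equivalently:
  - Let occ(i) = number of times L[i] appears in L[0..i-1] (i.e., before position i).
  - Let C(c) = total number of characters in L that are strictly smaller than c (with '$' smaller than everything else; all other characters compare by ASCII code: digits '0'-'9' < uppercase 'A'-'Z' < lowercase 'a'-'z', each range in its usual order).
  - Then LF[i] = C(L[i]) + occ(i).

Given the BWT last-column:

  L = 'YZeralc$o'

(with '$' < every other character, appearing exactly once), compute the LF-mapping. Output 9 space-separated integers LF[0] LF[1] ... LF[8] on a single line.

Answer: 1 2 5 8 3 6 4 0 7

Derivation:
Char counts: '$':1, 'Y':1, 'Z':1, 'a':1, 'c':1, 'e':1, 'l':1, 'o':1, 'r':1
C (first-col start): C('$')=0, C('Y')=1, C('Z')=2, C('a')=3, C('c')=4, C('e')=5, C('l')=6, C('o')=7, C('r')=8
L[0]='Y': occ=0, LF[0]=C('Y')+0=1+0=1
L[1]='Z': occ=0, LF[1]=C('Z')+0=2+0=2
L[2]='e': occ=0, LF[2]=C('e')+0=5+0=5
L[3]='r': occ=0, LF[3]=C('r')+0=8+0=8
L[4]='a': occ=0, LF[4]=C('a')+0=3+0=3
L[5]='l': occ=0, LF[5]=C('l')+0=6+0=6
L[6]='c': occ=0, LF[6]=C('c')+0=4+0=4
L[7]='$': occ=0, LF[7]=C('$')+0=0+0=0
L[8]='o': occ=0, LF[8]=C('o')+0=7+0=7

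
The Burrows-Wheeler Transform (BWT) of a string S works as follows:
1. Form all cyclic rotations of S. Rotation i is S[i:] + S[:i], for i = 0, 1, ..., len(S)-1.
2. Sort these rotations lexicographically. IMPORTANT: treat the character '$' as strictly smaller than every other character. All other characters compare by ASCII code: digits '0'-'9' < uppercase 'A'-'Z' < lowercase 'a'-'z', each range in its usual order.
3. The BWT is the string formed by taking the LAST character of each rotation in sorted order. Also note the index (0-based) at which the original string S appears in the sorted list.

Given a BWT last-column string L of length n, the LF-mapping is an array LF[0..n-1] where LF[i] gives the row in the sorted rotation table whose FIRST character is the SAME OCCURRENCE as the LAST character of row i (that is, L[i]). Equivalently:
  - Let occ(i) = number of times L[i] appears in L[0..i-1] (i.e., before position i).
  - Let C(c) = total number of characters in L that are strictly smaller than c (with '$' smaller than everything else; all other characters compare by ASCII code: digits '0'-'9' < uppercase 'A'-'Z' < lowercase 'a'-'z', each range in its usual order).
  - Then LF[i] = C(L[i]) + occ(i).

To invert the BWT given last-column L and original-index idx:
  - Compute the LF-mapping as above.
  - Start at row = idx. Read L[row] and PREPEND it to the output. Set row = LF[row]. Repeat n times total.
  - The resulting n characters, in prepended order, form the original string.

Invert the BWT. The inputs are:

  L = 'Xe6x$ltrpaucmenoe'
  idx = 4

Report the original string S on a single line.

Answer: counterexample6X$

Derivation:
LF mapping: 2 5 1 16 0 8 14 13 12 3 15 4 9 6 10 11 7
Walk LF starting at row 4, prepending L[row]:
  step 1: row=4, L[4]='$', prepend. Next row=LF[4]=0
  step 2: row=0, L[0]='X', prepend. Next row=LF[0]=2
  step 3: row=2, L[2]='6', prepend. Next row=LF[2]=1
  step 4: row=1, L[1]='e', prepend. Next row=LF[1]=5
  step 5: row=5, L[5]='l', prepend. Next row=LF[5]=8
  step 6: row=8, L[8]='p', prepend. Next row=LF[8]=12
  step 7: row=12, L[12]='m', prepend. Next row=LF[12]=9
  step 8: row=9, L[9]='a', prepend. Next row=LF[9]=3
  step 9: row=3, L[3]='x', prepend. Next row=LF[3]=16
  step 10: row=16, L[16]='e', prepend. Next row=LF[16]=7
  step 11: row=7, L[7]='r', prepend. Next row=LF[7]=13
  step 12: row=13, L[13]='e', prepend. Next row=LF[13]=6
  step 13: row=6, L[6]='t', prepend. Next row=LF[6]=14
  step 14: row=14, L[14]='n', prepend. Next row=LF[14]=10
  step 15: row=10, L[10]='u', prepend. Next row=LF[10]=15
  step 16: row=15, L[15]='o', prepend. Next row=LF[15]=11
  step 17: row=11, L[11]='c', prepend. Next row=LF[11]=4
Reversed output: counterexample6X$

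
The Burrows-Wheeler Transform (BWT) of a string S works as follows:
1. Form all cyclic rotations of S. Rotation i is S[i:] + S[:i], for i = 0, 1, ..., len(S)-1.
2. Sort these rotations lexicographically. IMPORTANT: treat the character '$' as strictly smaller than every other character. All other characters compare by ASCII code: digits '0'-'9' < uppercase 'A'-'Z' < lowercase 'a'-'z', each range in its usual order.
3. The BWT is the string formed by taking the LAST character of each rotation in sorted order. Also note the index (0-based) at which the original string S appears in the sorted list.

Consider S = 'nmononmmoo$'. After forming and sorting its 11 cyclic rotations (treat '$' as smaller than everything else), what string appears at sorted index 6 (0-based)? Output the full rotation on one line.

All 11 rotations (rotation i = S[i:]+S[:i]):
  rot[0] = nmononmmoo$
  rot[1] = mononmmoo$n
  rot[2] = ononmmoo$nm
  rot[3] = nonmmoo$nmo
  rot[4] = onmmoo$nmon
  rot[5] = nmmoo$nmono
  rot[6] = mmoo$nmonon
  rot[7] = moo$nmononm
  rot[8] = oo$nmononmm
  rot[9] = o$nmononmmo
  rot[10] = $nmononmmoo
Sorted (with $ < everything):
  sorted[0] = $nmononmmoo
  sorted[1] = mmoo$nmonon
  sorted[2] = mononmmoo$n
  sorted[3] = moo$nmononm
  sorted[4] = nmmoo$nmono
  sorted[5] = nmononmmoo$
  sorted[6] = nonmmoo$nmo
  sorted[7] = o$nmononmmo
  sorted[8] = onmmoo$nmon
  sorted[9] = ononmmoo$nm
  sorted[10] = oo$nmononmm
sorted[6] = nonmmoo$nmo

Answer: nonmmoo$nmo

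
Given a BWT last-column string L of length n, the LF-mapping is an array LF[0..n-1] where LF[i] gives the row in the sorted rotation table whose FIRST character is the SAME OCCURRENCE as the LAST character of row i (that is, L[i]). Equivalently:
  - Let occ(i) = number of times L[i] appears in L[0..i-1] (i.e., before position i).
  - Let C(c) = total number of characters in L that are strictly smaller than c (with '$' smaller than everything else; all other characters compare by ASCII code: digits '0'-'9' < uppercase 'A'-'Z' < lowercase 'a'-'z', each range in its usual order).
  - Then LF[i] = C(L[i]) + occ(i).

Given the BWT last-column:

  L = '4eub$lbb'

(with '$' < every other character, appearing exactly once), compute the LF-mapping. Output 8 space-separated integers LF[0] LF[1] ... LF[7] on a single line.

Char counts: '$':1, '4':1, 'b':3, 'e':1, 'l':1, 'u':1
C (first-col start): C('$')=0, C('4')=1, C('b')=2, C('e')=5, C('l')=6, C('u')=7
L[0]='4': occ=0, LF[0]=C('4')+0=1+0=1
L[1]='e': occ=0, LF[1]=C('e')+0=5+0=5
L[2]='u': occ=0, LF[2]=C('u')+0=7+0=7
L[3]='b': occ=0, LF[3]=C('b')+0=2+0=2
L[4]='$': occ=0, LF[4]=C('$')+0=0+0=0
L[5]='l': occ=0, LF[5]=C('l')+0=6+0=6
L[6]='b': occ=1, LF[6]=C('b')+1=2+1=3
L[7]='b': occ=2, LF[7]=C('b')+2=2+2=4

Answer: 1 5 7 2 0 6 3 4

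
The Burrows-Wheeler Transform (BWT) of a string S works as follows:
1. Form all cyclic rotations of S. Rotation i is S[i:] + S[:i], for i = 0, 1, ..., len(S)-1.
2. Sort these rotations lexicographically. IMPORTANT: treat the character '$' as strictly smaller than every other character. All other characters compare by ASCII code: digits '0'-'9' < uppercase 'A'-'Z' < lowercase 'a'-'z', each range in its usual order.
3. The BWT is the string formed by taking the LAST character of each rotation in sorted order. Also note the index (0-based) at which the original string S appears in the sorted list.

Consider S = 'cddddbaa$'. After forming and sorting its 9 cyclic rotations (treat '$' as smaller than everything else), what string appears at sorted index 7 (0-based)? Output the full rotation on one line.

Answer: dddbaa$cd

Derivation:
All 9 rotations (rotation i = S[i:]+S[:i]):
  rot[0] = cddddbaa$
  rot[1] = ddddbaa$c
  rot[2] = dddbaa$cd
  rot[3] = ddbaa$cdd
  rot[4] = dbaa$cddd
  rot[5] = baa$cdddd
  rot[6] = aa$cddddb
  rot[7] = a$cddddba
  rot[8] = $cddddbaa
Sorted (with $ < everything):
  sorted[0] = $cddddbaa
  sorted[1] = a$cddddba
  sorted[2] = aa$cddddb
  sorted[3] = baa$cdddd
  sorted[4] = cddddbaa$
  sorted[5] = dbaa$cddd
  sorted[6] = ddbaa$cdd
  sorted[7] = dddbaa$cd
  sorted[8] = ddddbaa$c
sorted[7] = dddbaa$cd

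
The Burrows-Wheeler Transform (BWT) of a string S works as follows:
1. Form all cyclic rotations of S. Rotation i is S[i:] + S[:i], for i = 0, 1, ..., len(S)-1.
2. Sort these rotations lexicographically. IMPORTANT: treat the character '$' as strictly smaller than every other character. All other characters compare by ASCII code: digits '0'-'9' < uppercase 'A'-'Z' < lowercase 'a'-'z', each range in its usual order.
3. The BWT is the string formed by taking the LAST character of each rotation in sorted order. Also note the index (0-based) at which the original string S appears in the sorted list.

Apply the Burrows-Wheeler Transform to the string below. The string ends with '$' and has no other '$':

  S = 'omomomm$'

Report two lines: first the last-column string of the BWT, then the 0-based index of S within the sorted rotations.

Answer: mmooomm$
7

Derivation:
All 8 rotations (rotation i = S[i:]+S[:i]):
  rot[0] = omomomm$
  rot[1] = momomm$o
  rot[2] = omomm$om
  rot[3] = momm$omo
  rot[4] = omm$omom
  rot[5] = mm$omomo
  rot[6] = m$omomom
  rot[7] = $omomomm
Sorted (with $ < everything):
  sorted[0] = $omomomm  (last char: 'm')
  sorted[1] = m$omomom  (last char: 'm')
  sorted[2] = mm$omomo  (last char: 'o')
  sorted[3] = momm$omo  (last char: 'o')
  sorted[4] = momomm$o  (last char: 'o')
  sorted[5] = omm$omom  (last char: 'm')
  sorted[6] = omomm$om  (last char: 'm')
  sorted[7] = omomomm$  (last char: '$')
Last column: mmooomm$
Original string S is at sorted index 7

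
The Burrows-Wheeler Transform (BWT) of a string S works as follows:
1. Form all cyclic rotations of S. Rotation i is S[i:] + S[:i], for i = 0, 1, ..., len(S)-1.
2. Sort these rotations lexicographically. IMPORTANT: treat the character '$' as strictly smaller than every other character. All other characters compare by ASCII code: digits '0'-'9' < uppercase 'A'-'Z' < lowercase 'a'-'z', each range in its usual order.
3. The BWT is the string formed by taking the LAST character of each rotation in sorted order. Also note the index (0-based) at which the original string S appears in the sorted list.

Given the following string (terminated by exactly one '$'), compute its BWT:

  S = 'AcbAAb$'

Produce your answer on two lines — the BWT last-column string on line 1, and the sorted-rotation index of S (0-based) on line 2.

Answer: bbA$AcA
3

Derivation:
All 7 rotations (rotation i = S[i:]+S[:i]):
  rot[0] = AcbAAb$
  rot[1] = cbAAb$A
  rot[2] = bAAb$Ac
  rot[3] = AAb$Acb
  rot[4] = Ab$AcbA
  rot[5] = b$AcbAA
  rot[6] = $AcbAAb
Sorted (with $ < everything):
  sorted[0] = $AcbAAb  (last char: 'b')
  sorted[1] = AAb$Acb  (last char: 'b')
  sorted[2] = Ab$AcbA  (last char: 'A')
  sorted[3] = AcbAAb$  (last char: '$')
  sorted[4] = b$AcbAA  (last char: 'A')
  sorted[5] = bAAb$Ac  (last char: 'c')
  sorted[6] = cbAAb$A  (last char: 'A')
Last column: bbA$AcA
Original string S is at sorted index 3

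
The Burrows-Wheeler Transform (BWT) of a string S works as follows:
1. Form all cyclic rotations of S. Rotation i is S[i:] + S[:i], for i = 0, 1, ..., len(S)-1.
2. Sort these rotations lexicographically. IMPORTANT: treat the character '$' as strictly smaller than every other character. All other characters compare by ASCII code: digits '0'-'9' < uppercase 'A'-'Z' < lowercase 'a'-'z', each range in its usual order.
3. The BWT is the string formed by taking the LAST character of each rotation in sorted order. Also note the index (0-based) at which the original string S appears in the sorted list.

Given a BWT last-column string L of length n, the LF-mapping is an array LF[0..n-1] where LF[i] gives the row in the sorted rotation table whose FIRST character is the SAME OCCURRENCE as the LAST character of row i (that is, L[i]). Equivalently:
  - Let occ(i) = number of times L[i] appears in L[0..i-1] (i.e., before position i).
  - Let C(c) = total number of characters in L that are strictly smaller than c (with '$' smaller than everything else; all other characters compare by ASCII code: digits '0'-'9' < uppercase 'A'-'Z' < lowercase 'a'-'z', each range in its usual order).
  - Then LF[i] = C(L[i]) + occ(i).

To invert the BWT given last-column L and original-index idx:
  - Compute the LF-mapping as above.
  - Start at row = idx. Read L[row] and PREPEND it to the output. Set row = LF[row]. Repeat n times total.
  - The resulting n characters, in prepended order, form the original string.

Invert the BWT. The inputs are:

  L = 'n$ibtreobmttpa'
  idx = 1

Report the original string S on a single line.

LF mapping: 7 0 5 2 11 10 4 8 3 6 12 13 9 1
Walk LF starting at row 1, prepending L[row]:
  step 1: row=1, L[1]='$', prepend. Next row=LF[1]=0
  step 2: row=0, L[0]='n', prepend. Next row=LF[0]=7
  step 3: row=7, L[7]='o', prepend. Next row=LF[7]=8
  step 4: row=8, L[8]='b', prepend. Next row=LF[8]=3
  step 5: row=3, L[3]='b', prepend. Next row=LF[3]=2
  step 6: row=2, L[2]='i', prepend. Next row=LF[2]=5
  step 7: row=5, L[5]='r', prepend. Next row=LF[5]=10
  step 8: row=10, L[10]='t', prepend. Next row=LF[10]=12
  step 9: row=12, L[12]='p', prepend. Next row=LF[12]=9
  step 10: row=9, L[9]='m', prepend. Next row=LF[9]=6
  step 11: row=6, L[6]='e', prepend. Next row=LF[6]=4
  step 12: row=4, L[4]='t', prepend. Next row=LF[4]=11
  step 13: row=11, L[11]='t', prepend. Next row=LF[11]=13
  step 14: row=13, L[13]='a', prepend. Next row=LF[13]=1
Reversed output: attemptribbon$

Answer: attemptribbon$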